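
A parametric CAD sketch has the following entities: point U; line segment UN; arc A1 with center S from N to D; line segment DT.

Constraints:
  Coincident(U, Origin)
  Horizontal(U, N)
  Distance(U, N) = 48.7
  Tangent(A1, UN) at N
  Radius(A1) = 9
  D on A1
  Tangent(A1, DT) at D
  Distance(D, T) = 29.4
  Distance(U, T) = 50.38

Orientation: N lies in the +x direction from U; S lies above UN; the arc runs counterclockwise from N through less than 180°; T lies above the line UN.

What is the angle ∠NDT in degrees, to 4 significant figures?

113.1°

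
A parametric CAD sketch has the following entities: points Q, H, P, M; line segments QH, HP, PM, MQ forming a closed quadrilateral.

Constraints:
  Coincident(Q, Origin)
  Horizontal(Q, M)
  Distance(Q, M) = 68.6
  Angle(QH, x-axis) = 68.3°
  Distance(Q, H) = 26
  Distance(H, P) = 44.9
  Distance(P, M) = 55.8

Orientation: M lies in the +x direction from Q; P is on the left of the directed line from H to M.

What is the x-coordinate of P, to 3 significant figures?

45.7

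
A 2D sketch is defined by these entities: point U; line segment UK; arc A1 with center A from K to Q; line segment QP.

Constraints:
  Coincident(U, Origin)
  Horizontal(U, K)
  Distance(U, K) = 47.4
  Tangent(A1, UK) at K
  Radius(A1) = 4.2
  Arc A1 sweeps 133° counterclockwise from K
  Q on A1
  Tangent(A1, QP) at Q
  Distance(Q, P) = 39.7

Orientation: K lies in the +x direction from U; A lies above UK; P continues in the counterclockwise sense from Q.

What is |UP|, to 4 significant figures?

43.02

U is at the origin; UK is horizontal with |UK| = 47.4 and K on the +x side, so K = (47.40, 0.000). A1 meets UK tangentially, so AK is at right angles to UK, so A = K + (0, 4.2) = (47.40, 4.200). On A1, K sits at bearing -90° from A; a 133° counterclockwise sweep puts Q at bearing 43°, so Q = A + 4.2·(cos 43°, sin 43°) = (50.47, 7.064). Tangency of A1 to QP means the radius AQ is perpendicular to QP, so QP runs along (−sin 43°, cos 43°); with |QP| = 39.7, P = (23.40, 36.10). Then |UP| = |P − U| = 43.02.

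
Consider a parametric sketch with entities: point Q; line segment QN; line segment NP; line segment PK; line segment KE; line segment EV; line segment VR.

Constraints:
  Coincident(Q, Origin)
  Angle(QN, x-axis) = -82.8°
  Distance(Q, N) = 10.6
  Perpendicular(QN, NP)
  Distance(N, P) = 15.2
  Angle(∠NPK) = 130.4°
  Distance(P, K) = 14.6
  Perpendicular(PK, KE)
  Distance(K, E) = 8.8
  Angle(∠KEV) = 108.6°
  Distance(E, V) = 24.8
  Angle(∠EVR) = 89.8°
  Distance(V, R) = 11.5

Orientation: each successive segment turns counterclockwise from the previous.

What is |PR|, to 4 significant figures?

13.81

Q is at the origin; QN runs at -82.8° with length 10.6, so N = (1.329, -10.52). QN is perpendicular to NP, so NP runs at 7.200°; with |NP| = 15.2, P = (16.41, -8.611). ∠NPK = 130.4° gives PK at 56.80° from the x-axis; with |PK| = 14.6, K = (24.40, 3.605). PK is perpendicular to KE, so KE runs at 146.8°; with |KE| = 8.8, E = (17.04, 8.424). ∠KEV = 108.6° gives EV at -141.8° from the x-axis; with |EV| = 24.8, V = (-2.450, -6.913). ∠EVR = 89.8° gives VR at -51.60° from the x-axis; with |VR| = 11.5, R = (4.694, -15.93). Then |PR| = |R − P| = 13.81.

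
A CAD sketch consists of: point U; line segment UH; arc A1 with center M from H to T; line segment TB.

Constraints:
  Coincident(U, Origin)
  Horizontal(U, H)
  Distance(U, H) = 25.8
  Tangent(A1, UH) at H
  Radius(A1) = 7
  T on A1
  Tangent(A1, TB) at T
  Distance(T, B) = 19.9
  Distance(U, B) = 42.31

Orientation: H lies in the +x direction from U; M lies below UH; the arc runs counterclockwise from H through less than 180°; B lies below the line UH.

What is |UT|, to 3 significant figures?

23.2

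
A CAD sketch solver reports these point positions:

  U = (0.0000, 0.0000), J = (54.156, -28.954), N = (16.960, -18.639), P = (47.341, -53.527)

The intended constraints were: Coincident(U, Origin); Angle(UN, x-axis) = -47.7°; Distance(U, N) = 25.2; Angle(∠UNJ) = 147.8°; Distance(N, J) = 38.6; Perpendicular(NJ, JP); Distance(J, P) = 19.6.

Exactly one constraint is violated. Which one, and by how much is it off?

Distance(J, P) = 19.6 — off by 5.90.

U = (0.00, 0.00) ✓; UN at -47.70° ✓; |UN| = 25.20 ✓; ∠UNJ = 147.8° ✓; |NJ| = 38.60 ✓; ∠(NJ, JP) = 90.00° ✓; |JP| = 25.50 ✗.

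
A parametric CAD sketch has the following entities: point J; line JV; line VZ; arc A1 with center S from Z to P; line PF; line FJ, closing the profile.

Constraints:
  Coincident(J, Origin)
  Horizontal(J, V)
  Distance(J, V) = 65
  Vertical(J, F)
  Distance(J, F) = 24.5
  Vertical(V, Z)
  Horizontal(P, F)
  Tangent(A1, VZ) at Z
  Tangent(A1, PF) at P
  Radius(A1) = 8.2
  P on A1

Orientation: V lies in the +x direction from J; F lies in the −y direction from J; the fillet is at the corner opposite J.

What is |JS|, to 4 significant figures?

59.09

J is at the origin; JV is horizontal with |JV| = 65.0 and V on the +x side, so V = (65.00, 0.000). JF is vertical with |JF| = 24.5 and F on the −y side, so F = (0.000, -24.50). The virtual corner opposite J is at (65.00, -24.50). A1 meets VZ tangentially, so SZ is at right angles to VZ and since A1 is tangent to PF there, SP ⟂ PF, with radius 8.2, so the center S sits 8.2 in from both sides at S = (56.80, -16.30). Then |JS| = |S − J| = 59.09.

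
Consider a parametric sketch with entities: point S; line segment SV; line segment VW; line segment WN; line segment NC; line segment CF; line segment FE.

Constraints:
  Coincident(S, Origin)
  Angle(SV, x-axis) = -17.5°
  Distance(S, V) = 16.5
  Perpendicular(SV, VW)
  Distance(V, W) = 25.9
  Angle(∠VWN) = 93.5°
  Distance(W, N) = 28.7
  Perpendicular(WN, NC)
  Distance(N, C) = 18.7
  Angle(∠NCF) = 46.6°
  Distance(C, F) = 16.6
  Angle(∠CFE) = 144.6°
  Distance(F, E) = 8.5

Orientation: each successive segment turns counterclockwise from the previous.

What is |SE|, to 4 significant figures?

27.90

S is at the origin; SV runs at -17.5° with length 16.5, so V = (15.74, -4.962). The perpendicularity gives VW at right angles to SV, so VW runs at 72.50°; with |VW| = 25.9, W = (23.52, 19.74). ∠VWN = 93.5° gives WN at 159.0° from the x-axis; with |WN| = 28.7, N = (-3.269, 30.02). WN ⟂ NC, so NC runs at -111.0°; with |NC| = 18.7, C = (-9.971, 12.57). ∠NCF = 46.6° gives CF at 22.40° from the x-axis; with |CF| = 16.6, F = (5.377, 18.89). ∠CFE = 144.6° gives FE at 57.80° from the x-axis; with |FE| = 8.5, E = (9.906, 26.09). Then |SE| = |E − S| = 27.90.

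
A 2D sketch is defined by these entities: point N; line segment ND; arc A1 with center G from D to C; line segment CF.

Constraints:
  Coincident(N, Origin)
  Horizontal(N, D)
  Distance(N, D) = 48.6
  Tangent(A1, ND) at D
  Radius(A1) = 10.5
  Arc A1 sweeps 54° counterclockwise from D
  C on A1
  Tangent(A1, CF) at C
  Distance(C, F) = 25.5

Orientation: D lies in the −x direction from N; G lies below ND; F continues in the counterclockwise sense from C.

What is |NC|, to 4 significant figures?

57.26

N is at the origin; N and D share the same y with |ND| = 48.6 and D on the −x side, so D = (-48.60, 0.000). A1 meets ND tangentially, so GD is at right angles to ND, so G = D + (0, -10.5) = (-48.60, -10.50). On A1, D sits at bearing 90° from G; a 54° counterclockwise sweep puts C at bearing 144°, so C = G + 10.5·(cos 144°, sin 144°) = (-57.09, -4.328). Then |NC| = |C − N| = 57.26.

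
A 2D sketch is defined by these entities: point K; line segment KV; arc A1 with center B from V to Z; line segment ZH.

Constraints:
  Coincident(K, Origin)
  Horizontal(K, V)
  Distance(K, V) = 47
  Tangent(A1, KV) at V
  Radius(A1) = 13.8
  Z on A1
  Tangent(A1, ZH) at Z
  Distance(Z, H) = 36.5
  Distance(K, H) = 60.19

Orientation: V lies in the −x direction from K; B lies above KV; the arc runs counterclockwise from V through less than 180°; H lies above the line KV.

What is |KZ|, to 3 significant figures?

35.9

K is at the origin; KV is horizontal with |KV| = 47.0 and V on the −x side, so V = (-47.0, 0.00). Since A1 is tangent to KV there, BV ⟂ KV, so B = V + (0, 13.8) = (-47.0, 13.8). Since BZ ⟂ ZH (tangency), |BH| = √(13.8² + 36.5²) = 39.0 regardless of where Z sits on A1. So H lies on both circle(K, 60.19) and circle(B, 39.0); the above-KV intersection is H = (-33.1, 50.3). Z is the foot of the tangent from H: Z = (-33.2, 13.8).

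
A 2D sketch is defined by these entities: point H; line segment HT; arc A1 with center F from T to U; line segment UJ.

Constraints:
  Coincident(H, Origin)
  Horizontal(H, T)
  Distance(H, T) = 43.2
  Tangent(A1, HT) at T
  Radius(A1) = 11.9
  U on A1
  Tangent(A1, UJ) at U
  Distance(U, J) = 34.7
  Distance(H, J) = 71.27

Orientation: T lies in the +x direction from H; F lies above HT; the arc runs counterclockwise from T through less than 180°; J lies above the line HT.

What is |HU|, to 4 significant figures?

56.48

H is at the origin; HT is horizontal with |HT| = 43.2 and T on the +x side, so T = (43.20, 0.000). Since A1 is tangent to HT there, FT ⟂ HT, so F = T + (0, 11.9) = (43.20, 11.90). Since FU ⟂ UJ (tangency), |FJ| = √(11.9² + 34.7²) = 36.68 regardless of where U sits on A1. So J lies on both circle(H, 71.27) and circle(F, 36.68); the above-HT intersection is J = (53.47, 47.12). U is the foot of the tangent from J: U = (55.09, 12.45).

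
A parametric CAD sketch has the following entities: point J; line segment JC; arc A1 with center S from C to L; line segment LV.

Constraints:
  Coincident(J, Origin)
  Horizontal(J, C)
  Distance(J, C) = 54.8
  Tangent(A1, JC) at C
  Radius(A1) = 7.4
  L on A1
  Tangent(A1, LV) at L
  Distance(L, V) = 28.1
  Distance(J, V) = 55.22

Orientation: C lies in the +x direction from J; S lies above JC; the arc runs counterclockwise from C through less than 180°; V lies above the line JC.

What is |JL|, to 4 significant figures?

61.81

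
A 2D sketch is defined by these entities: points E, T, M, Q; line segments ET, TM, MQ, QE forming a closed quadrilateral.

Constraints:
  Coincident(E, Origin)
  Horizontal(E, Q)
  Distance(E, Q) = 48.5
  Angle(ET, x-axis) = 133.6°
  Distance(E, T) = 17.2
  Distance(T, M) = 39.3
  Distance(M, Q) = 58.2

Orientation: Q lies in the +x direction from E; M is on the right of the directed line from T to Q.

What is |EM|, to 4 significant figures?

26.21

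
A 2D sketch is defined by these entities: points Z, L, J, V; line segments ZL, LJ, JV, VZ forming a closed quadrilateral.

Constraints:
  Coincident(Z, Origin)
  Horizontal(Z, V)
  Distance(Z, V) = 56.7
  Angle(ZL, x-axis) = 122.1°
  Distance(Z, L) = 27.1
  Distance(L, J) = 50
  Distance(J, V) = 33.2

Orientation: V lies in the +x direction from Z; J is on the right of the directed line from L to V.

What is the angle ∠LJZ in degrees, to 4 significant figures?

19.99°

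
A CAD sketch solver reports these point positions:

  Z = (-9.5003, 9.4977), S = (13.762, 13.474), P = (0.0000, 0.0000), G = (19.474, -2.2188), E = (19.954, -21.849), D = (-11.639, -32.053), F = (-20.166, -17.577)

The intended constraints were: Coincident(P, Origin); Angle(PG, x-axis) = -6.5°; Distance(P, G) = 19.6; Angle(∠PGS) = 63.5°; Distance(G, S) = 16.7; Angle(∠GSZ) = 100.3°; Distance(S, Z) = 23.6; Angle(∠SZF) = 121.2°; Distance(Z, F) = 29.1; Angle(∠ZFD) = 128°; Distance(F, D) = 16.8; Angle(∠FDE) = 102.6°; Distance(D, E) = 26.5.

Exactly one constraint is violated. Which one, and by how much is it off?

Distance(D, E) = 26.5 — off by 6.70.

P = (0.00, 0.00) ✓; PG at -6.500° ✓; |PG| = 19.60 ✓; ∠PGS = 63.50° ✓; |GS| = 16.70 ✓; ∠GSZ = 100.3° ✓; |SZ| = 23.60 ✓; ∠SZF = 121.2° ✓; |ZF| = 29.10 ✓; ∠ZFD = 128.0° ✓; |FD| = 16.80 ✓; ∠FDE = 102.6° ✓; |DE| = 33.20 ✗.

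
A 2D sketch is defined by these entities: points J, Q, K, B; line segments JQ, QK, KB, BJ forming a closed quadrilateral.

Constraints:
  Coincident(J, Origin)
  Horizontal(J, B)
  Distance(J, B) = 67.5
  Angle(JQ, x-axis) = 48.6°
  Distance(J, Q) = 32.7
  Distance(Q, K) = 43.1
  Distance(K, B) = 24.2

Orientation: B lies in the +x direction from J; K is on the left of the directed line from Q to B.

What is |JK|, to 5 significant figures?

69.043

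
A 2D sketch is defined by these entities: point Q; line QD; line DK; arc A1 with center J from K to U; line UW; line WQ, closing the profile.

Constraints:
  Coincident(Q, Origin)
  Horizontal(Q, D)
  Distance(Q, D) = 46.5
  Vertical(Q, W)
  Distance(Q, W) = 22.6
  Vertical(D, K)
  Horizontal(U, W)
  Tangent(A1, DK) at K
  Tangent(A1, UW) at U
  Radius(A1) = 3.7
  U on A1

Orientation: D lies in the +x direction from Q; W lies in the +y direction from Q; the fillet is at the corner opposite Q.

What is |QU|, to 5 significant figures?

48.400

Q is at the origin; Q and D share the same y with |QD| = 46.5 and D on the +x side, so D = (46.500, 0.0000). Q and W share the same x with |QW| = 22.6 and W on the +y side, so W = (0.0000, 22.600). The virtual corner opposite Q is at (46.500, 22.600). The tangent condition forces JK to be normal to DK and A1 meets UW tangentially, so JU is at right angles to UW, with radius 3.7, so the center J sits 3.7 in from both sides at J = (42.800, 18.900). That places the tangent points at K = (46.500, 18.900) on DK and U = (42.800, 22.600) on UW. Then |QU| = |U − Q| = 48.400.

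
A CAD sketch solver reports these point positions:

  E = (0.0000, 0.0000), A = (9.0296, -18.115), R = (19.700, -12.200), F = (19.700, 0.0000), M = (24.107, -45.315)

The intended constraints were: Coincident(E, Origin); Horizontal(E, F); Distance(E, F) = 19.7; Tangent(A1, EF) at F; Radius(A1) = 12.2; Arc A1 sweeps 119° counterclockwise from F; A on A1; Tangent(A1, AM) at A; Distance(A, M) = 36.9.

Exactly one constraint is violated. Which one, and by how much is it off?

Distance(A, M) = 36.9 — off by 5.80.

E = (0.00, 0.00) ✓; E.y = 0.00, F.y = 0.00 ✓; |EF| = 19.70 ✓; ∠(RF, FE) = 90.00° ✓; |RF| = 12.20 ✓; bearing(R→A) − bearing(R→F) = 119.0° ✓; |RA| = 12.20 ✓; ∠(RA, AM) = 90.00° ✓; |AM| = 31.10 ✗.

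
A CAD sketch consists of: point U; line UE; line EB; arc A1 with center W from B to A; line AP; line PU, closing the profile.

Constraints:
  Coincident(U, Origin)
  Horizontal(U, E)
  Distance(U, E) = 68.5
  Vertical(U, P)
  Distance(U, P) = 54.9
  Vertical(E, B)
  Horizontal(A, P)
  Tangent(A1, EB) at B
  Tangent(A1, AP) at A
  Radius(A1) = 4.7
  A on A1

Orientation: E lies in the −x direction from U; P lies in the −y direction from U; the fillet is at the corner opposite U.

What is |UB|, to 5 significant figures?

84.925

The virtual corner opposite U is at (-68.500, -54.900). The tangent condition forces WB to be normal to EB and A1 meets AP tangentially, so WA is at right angles to AP, with radius 4.7, so the center W sits 4.7 in from both sides at W = (-63.800, -50.200). That places the tangent points at B = (-68.500, -50.200) on EB and A = (-63.800, -54.900) on AP. Then |UB| = |B − U| = 84.925.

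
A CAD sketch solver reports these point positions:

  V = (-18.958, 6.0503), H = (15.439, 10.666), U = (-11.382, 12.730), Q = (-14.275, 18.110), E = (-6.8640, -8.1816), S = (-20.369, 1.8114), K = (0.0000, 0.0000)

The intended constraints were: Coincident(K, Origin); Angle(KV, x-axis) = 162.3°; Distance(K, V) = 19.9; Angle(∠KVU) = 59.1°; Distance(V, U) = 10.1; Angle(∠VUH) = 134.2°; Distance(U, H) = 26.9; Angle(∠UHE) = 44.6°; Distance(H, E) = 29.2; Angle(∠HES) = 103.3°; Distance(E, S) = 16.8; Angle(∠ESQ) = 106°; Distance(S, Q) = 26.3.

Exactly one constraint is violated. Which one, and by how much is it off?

Distance(S, Q) = 26.3 — off by 8.90.

K = (0.00, 0.00) ✓; KV at 162.3° ✓; |KV| = 19.90 ✓; ∠KVU = 59.10° ✓; |VU| = 10.10 ✓; ∠VUH = 134.2° ✓; |UH| = 26.90 ✓; ∠UHE = 44.60° ✓; |HE| = 29.20 ✓; ∠HES = 103.3° ✓; |ES| = 16.80 ✓; ∠ESQ = 106.0° ✓; |SQ| = 17.40 ✗.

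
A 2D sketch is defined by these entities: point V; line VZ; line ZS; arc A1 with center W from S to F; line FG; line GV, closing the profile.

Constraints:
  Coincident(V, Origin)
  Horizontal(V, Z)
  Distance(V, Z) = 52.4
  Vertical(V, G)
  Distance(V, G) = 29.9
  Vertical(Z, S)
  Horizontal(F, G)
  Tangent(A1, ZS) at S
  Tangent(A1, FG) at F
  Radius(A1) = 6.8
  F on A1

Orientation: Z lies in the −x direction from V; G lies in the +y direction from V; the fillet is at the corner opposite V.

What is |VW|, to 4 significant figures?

51.12

V is at the origin; V and Z share the same y with |VZ| = 52.4 and Z on the −x side, so Z = (-52.40, 0.000). VG is vertical with |VG| = 29.9 and G on the +y side, so G = (0.000, 29.90). The virtual corner opposite V is at (-52.40, 29.90). Tangency of A1 to ZS means the radius WS is perpendicular to ZS and tangency of A1 to FG means the radius WF is perpendicular to FG, with radius 6.8, so the center W sits 6.8 in from both sides at W = (-45.60, 23.10). Then |VW| = |W − V| = 51.12.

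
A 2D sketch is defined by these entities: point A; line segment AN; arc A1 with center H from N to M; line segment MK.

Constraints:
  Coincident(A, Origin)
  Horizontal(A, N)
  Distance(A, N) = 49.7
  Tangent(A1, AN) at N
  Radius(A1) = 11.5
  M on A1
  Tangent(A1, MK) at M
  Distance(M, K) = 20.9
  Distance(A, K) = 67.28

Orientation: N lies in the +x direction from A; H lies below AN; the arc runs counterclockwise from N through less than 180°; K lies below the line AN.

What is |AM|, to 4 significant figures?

46.86

A is at the origin; A and N share the same y with |AN| = 49.7 and N on the +x side, so N = (49.70, 0.000). Tangency of A1 to AN means the radius HN is perpendicular to AN, so H = N + (0, -11.5) = (49.70, -11.50). Since HM ⟂ MK (tangency), |HK| = √(11.5² + 20.9²) = 23.85 regardless of where M sits on A1. So K lies on both circle(A, 67.28) and circle(H, 23.85); the below-AN intersection is K = (58.17, -33.80). M is the foot of the tangent from K: M = (42.25, -20.26).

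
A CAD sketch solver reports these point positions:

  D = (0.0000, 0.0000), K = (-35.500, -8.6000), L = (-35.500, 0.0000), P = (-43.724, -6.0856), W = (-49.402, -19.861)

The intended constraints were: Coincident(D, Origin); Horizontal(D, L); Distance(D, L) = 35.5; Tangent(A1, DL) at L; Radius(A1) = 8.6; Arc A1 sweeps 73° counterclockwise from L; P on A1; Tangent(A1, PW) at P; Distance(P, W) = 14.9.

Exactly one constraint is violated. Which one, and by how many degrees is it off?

Tangent(A1, PW) at P — off by 5.40°.

D = (0.00, 0.00) ✓; D.y = 0.00, L.y = 0.00 ✓; |DL| = 35.50 ✓; ∠(KL, LD) = 90.00° ✓; |KL| = 8.600 ✓; bearing(K→P) − bearing(K→L) = 73.00° ✓; |KP| = 8.600 ✓; ∠(KP, PW) = 95.40° ✗; |PW| = 14.90 ✓.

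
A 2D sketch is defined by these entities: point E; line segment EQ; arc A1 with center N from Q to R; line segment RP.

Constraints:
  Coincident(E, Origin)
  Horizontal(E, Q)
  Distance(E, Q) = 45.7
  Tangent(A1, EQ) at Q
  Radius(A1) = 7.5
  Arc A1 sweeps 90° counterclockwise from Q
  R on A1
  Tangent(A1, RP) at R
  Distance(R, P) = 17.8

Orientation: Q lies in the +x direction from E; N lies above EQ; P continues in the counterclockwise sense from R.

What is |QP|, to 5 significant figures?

26.388

E is at the origin; EQ is horizontal with |EQ| = 45.7 and Q on the +x side, so Q = (45.700, 0.0000). A1 meets EQ tangentially, so NQ is at right angles to EQ, so N = Q + (0, 7.5) = (45.700, 7.5000). On A1, Q sits at bearing -90° from N; a 90° counterclockwise sweep puts R at bearing 0°, so R = N + 7.5·(cos 0°, sin 0°) = (53.200, 7.5000). Tangency of A1 to RP means the radius NR is perpendicular to RP, so RP runs along (−sin 0°, cos 0°); with |RP| = 17.8, P = (53.200, 25.300). Then |QP| = |P − Q| = 26.388.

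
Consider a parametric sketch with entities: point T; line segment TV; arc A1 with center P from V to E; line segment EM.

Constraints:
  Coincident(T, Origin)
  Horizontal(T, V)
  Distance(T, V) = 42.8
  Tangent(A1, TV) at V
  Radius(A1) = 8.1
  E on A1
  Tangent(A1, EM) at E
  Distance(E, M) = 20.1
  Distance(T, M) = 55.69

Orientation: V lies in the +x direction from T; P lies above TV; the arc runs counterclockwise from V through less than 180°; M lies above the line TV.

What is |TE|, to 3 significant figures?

51.7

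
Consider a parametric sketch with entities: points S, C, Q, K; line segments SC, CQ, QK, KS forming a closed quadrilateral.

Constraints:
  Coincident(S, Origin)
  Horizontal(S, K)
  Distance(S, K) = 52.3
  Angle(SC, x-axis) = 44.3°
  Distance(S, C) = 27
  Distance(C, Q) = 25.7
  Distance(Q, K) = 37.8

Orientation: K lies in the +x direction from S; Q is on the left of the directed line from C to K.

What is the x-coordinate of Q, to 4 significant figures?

39.00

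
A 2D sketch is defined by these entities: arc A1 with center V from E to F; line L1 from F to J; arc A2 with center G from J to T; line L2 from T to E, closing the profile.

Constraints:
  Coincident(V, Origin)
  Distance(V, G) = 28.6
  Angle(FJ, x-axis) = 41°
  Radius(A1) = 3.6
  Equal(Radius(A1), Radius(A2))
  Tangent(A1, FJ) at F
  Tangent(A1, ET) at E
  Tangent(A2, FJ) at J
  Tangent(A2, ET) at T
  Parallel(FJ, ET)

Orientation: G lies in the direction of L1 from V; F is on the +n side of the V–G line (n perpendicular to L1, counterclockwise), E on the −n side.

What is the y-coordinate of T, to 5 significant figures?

16.046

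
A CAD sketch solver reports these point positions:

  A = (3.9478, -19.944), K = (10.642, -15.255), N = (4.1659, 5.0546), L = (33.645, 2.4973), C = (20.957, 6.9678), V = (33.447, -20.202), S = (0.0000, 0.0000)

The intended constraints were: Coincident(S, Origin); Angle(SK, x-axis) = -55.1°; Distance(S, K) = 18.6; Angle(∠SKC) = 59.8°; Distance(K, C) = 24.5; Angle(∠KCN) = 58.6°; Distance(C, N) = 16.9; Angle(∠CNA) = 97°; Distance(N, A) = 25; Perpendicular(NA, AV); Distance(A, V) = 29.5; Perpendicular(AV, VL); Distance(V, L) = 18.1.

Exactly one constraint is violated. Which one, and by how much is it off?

Distance(V, L) = 18.1 — off by 4.60.

S = (0.00, 0.00) ✓; SK at -55.10° ✓; |SK| = 18.60 ✓; ∠SKC = 59.80° ✓; |KC| = 24.50 ✓; ∠KCN = 58.60° ✓; |CN| = 16.90 ✓; ∠CNA = 97.00° ✓; |NA| = 25.00 ✓; ∠(NA, AV) = 90.00° ✓; |AV| = 29.50 ✓; ∠(AV, VL) = 90.00° ✓; |VL| = 22.70 ✗.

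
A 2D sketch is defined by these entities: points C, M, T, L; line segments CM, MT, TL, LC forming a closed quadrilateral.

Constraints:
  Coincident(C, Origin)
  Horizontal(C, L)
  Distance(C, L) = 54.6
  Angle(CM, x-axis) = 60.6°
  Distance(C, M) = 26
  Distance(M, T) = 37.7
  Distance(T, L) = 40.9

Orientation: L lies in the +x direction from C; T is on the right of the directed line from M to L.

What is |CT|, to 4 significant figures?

22.20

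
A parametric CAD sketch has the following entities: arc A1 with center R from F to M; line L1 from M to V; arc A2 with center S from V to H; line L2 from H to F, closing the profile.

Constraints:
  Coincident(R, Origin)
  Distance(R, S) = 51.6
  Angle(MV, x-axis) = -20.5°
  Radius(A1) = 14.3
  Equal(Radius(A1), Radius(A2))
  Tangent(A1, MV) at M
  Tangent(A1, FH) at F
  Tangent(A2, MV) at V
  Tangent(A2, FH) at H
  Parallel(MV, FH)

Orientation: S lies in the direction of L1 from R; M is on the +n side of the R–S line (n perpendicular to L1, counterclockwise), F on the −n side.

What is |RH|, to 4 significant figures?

53.54

The slot axis is L1's direction at -20.5°, so u = (cos -20.5°, sin -20.5°) = (0.9367, -0.3502) and n = (−sin -20.5°, cos -20.5°) = (0.3502, 0.9367). R is at the origin and S lies 51.6 along u from R, so S = 51.6·u = (48.33, -18.07). Tangency of A1 to both parallel lines with radius 14.3 puts M and F at R ± 14.3·n: M = (5.008, 13.39), F = (-5.008, -13.39). Equal radii place V and H the same way about S: V = S + 14.3·n = (53.34, -4.676), H = S − 14.3·n = (43.32, -31.47). Then |RH| = |H − R| = 53.54.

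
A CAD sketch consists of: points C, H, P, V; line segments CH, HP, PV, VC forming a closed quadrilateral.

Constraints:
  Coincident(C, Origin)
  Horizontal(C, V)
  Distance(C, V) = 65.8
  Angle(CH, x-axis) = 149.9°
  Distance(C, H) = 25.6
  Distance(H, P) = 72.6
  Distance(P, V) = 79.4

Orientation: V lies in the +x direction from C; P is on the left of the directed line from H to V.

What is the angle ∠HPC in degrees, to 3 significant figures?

20.3°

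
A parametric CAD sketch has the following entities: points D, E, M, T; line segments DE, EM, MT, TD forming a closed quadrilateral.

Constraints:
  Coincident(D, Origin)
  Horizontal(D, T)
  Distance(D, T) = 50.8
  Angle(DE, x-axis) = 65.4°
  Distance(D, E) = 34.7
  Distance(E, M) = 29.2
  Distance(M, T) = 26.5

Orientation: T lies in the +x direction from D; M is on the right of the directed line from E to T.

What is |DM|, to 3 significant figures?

25.0

D is at the origin; D and T share the same y with |DT| = 50.8 and T in +x, so T = (50.8, 0). DE runs at 65.4° with |DE| = 34.7, so E = (14.4, 31.6). M is determined by |EM| = 29.2 and |MT| = 26.5 together: it lies at the intersection of circle(E, 29.2) and circle(T, 26.5). With |ET| = 48.1, the foot of the radical line on ET is 25.6 from E and the perpendicular offset is √(29.2² − 25.6²) = 14.0. Taking the right-of-ET solution: M = (24.6, 4.19).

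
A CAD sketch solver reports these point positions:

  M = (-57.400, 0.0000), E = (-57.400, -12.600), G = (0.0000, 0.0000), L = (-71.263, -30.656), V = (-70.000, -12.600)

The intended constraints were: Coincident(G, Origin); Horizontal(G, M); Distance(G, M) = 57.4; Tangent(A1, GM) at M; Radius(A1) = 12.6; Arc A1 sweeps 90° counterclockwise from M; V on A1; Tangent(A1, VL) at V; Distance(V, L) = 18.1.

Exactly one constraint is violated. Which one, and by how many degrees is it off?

Tangent(A1, VL) at V — off by 4.00°.

G = (0.00, 0.00) ✓; G.y = 0.00, M.y = 0.00 ✓; |GM| = 57.40 ✓; ∠(EM, MG) = 90.00° ✓; |EM| = 12.60 ✓; bearing(E→V) − bearing(E→M) = 90.00° ✓; |EV| = 12.60 ✓; ∠(EV, VL) = 94.00° ✗; |VL| = 18.10 ✓.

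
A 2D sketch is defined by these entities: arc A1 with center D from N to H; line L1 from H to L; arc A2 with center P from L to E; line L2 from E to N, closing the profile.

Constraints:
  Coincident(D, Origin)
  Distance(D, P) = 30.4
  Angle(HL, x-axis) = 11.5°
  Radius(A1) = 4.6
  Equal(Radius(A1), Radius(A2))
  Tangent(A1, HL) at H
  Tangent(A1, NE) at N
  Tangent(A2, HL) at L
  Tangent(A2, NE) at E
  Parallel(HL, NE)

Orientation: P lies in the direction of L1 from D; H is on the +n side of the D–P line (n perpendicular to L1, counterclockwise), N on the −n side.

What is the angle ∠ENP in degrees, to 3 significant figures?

8.60°

Tangency of A1 to both parallel lines with radius 4.6 puts H and N at D ± 4.6·n: H = (-0.917, 4.51), N = (0.917, -4.51). Equal radii place L and E the same way about P: L = P + 4.6·n = (28.9, 10.6), E = P − 4.6·n = (30.7, 1.55). Then cos ∠ENP = NE·NP / (|NE||NP|), giving 8.60°.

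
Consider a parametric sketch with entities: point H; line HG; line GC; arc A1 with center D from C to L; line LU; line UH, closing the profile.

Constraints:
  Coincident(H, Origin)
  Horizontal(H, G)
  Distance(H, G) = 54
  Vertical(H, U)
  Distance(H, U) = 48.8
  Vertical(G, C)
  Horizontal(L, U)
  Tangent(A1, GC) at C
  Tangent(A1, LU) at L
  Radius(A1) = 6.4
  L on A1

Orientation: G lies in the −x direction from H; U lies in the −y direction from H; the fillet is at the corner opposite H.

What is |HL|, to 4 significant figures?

68.17

H is at the origin; H and G share the same y with |HG| = 54.0 and G on the −x side, so G = (-54.00, 0.000). HU is vertical with |HU| = 48.8 and U on the −y side, so U = (0.000, -48.80). The virtual corner opposite H is at (-54.00, -48.80). The tangent condition forces DC to be normal to GC and tangency of A1 to LU means the radius DL is perpendicular to LU, with radius 6.4, so the center D sits 6.4 in from both sides at D = (-47.60, -42.40). That places the tangent points at C = (-54.00, -42.40) on GC and L = (-47.60, -48.80) on LU. Then |HL| = |L − H| = 68.17.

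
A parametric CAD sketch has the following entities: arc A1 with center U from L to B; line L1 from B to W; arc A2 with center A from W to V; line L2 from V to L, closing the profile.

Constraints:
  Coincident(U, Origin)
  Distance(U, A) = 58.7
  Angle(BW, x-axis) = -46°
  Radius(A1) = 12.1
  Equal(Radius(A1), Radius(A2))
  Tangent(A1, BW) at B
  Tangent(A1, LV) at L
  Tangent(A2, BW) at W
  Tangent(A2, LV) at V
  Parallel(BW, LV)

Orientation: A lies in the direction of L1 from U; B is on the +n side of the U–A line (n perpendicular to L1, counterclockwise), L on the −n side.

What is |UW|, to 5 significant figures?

59.934

The slot axis is L1's direction at -46.0°, so u = (cos -46.0°, sin -46.0°) = (0.69466, -0.71934) and n = (−sin -46.0°, cos -46.0°) = (0.71934, 0.69466). U is at the origin and A lies 58.7 along u from U, so A = 58.7·u = (40.776, -42.225). Tangency of A1 to both parallel lines with radius 12.1 puts B and L at U ± 12.1·n: B = (8.7040, 8.4054), L = (-8.7040, -8.4054). Equal radii place W and V the same way about A: W = A + 12.1·n = (49.480, -33.820), V = A − 12.1·n = (32.072, -50.631). Then |UW| = |W − U| = 59.934.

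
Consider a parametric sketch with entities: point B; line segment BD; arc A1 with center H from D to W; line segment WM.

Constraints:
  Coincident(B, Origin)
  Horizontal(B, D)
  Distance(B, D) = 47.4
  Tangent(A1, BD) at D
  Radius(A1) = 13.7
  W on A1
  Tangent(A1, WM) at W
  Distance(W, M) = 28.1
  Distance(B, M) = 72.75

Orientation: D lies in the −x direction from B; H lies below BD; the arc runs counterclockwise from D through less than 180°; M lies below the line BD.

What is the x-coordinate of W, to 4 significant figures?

-61.06

B is at the origin; B and D share the same y with |BD| = 47.4 and D on the −x side, so D = (-47.40, 0.000). The tangent condition forces HD to be normal to BD, so H = D + (0, -13.7) = (-47.40, -13.70). Since HW ⟂ WM (tangency), |HM| = √(13.7² + 28.1²) = 31.26 regardless of where W sits on A1. So M lies on both circle(B, 72.75) and circle(H, 31.26); the below-BD intersection is M = (-58.83, -42.80). W is the foot of the tangent from M: W = (-61.06, -14.79).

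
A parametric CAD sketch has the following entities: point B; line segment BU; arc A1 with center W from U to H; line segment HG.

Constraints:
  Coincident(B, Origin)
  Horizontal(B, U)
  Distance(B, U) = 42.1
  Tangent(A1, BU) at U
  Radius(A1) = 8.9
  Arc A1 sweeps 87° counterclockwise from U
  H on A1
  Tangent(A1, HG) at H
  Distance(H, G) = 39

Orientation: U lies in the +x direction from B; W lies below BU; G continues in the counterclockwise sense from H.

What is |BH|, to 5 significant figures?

34.266

B is at the origin; BU is horizontal with |BU| = 42.1 and U on the +x side, so U = (42.100, 0.0000). Since A1 is tangent to BU there, WU ⟂ BU, so W = U + (0, -8.9) = (42.100, -8.9000). On A1, U sits at bearing 90° from W; an 87° counterclockwise sweep puts H at bearing 177°, so H = W + 8.9·(cos 177°, sin 177°) = (33.212, -8.4342). Then |BH| = |H − B| = 34.266.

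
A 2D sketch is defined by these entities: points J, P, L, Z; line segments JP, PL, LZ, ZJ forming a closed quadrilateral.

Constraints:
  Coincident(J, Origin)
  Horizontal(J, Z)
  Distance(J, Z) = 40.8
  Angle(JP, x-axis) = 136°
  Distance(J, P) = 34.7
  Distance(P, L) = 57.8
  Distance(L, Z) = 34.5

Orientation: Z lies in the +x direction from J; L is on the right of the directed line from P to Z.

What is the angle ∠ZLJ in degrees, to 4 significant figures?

87.25°

J is at the origin; J and Z share the same y with |JZ| = 40.8 and Z in +x, so Z = (40.8, 0). JP runs at 136.0° with |JP| = 34.7, so P = (-24.96, 24.10). L is determined by |PL| = 57.8 and |LZ| = 34.5 together: it lies at the intersection of circle(P, 57.8) and circle(Z, 34.5). With |PZ| = 70.04, the foot of the radical line on PZ is 50.37 from P and the perpendicular offset is √(57.8² − 50.37²) = 28.35. Taking the right-of-PZ solution: L = (12.58, -19.85).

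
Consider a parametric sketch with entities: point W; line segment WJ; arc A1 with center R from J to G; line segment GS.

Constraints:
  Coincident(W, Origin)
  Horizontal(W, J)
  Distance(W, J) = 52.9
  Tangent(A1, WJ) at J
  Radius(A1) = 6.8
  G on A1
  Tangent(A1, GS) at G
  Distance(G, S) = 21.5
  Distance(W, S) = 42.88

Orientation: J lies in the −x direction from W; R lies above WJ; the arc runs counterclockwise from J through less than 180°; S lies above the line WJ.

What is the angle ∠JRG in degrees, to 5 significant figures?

61.205°

W is at the origin; W and J share the same y with |WJ| = 52.9 and J on the −x side, so J = (-52.900, 0.0000). Tangency of A1 to WJ means the radius RJ is perpendicular to WJ, so R = J + (0, 6.8) = (-52.900, 6.8000). Since RG ⟂ GS (tangency), |RS| = √(6.8² + 21.5²) = 22.550 regardless of where G sits on A1. So S lies on both circle(W, 42.88) and circle(R, 22.550); the above-WJ intersection is S = (-36.585, 22.366). G is the foot of the tangent from S: G = (-46.941, 3.5246).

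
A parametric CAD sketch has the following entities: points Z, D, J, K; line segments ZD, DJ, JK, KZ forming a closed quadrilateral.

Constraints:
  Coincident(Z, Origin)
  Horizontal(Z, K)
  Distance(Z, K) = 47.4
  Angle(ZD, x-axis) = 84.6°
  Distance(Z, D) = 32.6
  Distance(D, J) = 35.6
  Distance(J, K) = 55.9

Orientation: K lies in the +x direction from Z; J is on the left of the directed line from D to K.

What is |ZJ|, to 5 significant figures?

62.297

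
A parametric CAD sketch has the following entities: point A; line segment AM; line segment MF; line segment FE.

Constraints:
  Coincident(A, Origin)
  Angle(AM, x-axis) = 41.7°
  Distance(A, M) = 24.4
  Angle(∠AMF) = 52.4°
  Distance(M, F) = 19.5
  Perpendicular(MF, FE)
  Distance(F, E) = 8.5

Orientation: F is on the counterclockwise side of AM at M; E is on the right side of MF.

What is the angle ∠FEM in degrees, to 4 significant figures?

66.45°

∠AMF = 52.4°, so MF runs at 41.7° + (180° − 52.4°) = 169.3° from the x-axis; with |MF| = 19.5, F = M + 19.5·(cos 169.3°, sin 169.3°) = (-0.9430, 19.85). MF is perpendicular to FE; with |FE| = 8.5 on the right of MF, E = F + 8.5·(0.1857, 0.9826) = (0.6352, 28.20). Then cos ∠FEM = EF·EM / (|EF||EM|), giving 66.45°.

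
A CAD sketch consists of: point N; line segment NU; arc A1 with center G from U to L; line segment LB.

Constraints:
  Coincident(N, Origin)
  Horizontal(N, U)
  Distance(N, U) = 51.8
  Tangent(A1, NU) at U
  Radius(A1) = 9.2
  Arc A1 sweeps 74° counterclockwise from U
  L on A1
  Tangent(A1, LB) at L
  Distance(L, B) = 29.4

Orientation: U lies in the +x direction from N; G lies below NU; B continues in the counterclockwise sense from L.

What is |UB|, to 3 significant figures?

38.8

N is at the origin; N and U share the same y with |NU| = 51.8 and U on the +x side, so U = (51.8, 0.00). Since A1 is tangent to NU there, GU ⟂ NU, so G = U + (0, -9.2) = (51.8, -9.20). On A1, U sits at bearing 90° from G; a 74° counterclockwise sweep puts L at bearing 164°, so L = G + 9.2·(cos 164°, sin 164°) = (43.0, -6.66). Since A1 is tangent to LB there, GL ⟂ LB, so LB runs along (−sin 164°, cos 164°); with |LB| = 29.4, B = (34.9, -34.9). Then |UB| = |B − U| = 38.8.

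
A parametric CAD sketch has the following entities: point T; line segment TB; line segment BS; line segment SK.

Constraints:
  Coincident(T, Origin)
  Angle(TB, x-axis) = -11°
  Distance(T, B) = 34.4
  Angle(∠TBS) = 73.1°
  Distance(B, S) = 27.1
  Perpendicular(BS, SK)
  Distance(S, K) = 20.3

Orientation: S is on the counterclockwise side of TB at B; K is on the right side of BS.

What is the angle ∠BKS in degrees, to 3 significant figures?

53.2°

T is at the origin; TB runs at -11.0° with length 34.4, so B = 34.4·(cos -11.0°, sin -11.0°) = (33.8, -6.56). ∠TBS = 73.1°, so BS runs at -11.0° + (180° − 73.1°) = 95.9° from the x-axis; with |BS| = 27.1, S = B + 27.1·(cos 95.9°, sin 95.9°) = (31.0, 20.4). BS is perpendicular to SK; with |SK| = 20.3 on the right of BS, K = S + 20.3·(0.995, 0.103) = (51.2, 22.5). Then cos ∠BKS = KB·KS / (|KB||KS|), giving 53.2°.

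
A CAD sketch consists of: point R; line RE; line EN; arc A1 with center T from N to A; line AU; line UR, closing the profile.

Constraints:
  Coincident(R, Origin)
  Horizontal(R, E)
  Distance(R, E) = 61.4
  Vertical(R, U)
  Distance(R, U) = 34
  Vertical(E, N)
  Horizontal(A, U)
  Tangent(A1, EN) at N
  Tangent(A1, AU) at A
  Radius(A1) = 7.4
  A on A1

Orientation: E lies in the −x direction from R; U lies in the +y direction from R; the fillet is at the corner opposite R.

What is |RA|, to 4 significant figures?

63.81

The virtual corner opposite R is at (-61.40, 34.00). A1 meets EN tangentially, so TN is at right angles to EN and A1 meets AU tangentially, so TA is at right angles to AU, with radius 7.4, so the center T sits 7.4 in from both sides at T = (-54.00, 26.60). That places the tangent points at N = (-61.40, 26.60) on EN and A = (-54.00, 34.00) on AU. Then |RA| = |A − R| = 63.81.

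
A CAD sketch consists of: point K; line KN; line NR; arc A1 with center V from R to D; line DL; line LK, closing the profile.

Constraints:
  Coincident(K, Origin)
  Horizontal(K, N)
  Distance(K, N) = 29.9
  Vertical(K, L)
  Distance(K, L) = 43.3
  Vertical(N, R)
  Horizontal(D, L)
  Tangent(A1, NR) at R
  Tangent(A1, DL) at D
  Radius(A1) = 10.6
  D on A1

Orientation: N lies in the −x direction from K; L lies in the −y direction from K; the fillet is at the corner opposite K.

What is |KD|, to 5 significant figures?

47.407

The virtual corner opposite K is at (-29.900, -43.300). A1 meets NR tangentially, so VR is at right angles to NR and the tangent condition forces VD to be normal to DL, with radius 10.6, so the center V sits 10.6 in from both sides at V = (-19.300, -32.700). That places the tangent points at R = (-29.900, -32.700) on NR and D = (-19.300, -43.300) on DL. Then |KD| = |D − K| = 47.407.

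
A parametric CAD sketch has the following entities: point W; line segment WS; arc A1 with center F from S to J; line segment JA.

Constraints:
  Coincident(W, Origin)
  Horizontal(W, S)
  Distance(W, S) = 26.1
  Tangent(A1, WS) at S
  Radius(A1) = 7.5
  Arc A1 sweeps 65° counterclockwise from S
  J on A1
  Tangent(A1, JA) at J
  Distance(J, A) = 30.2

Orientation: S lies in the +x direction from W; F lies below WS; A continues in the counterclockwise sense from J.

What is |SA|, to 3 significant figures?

37.2

W is at the origin; WS is horizontal with |WS| = 26.1 and S on the +x side, so S = (26.1, 0.00). Since A1 is tangent to WS there, FS ⟂ WS, so F = S + (0, -7.5) = (26.1, -7.50). On A1, S sits at bearing 90° from F; a 65° counterclockwise sweep puts J at bearing 155°, so J = F + 7.5·(cos 155°, sin 155°) = (19.3, -4.33). The tangent condition forces FJ to be normal to JA, so JA runs along (−sin 155°, cos 155°); with |JA| = 30.2, A = (6.54, -31.7). Then |SA| = |A − S| = 37.2.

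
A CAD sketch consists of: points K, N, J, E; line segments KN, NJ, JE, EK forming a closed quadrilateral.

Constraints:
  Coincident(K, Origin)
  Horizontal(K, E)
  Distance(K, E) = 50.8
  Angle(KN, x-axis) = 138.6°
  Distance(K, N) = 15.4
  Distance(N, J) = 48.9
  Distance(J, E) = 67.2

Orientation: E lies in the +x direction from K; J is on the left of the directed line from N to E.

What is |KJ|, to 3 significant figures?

54.8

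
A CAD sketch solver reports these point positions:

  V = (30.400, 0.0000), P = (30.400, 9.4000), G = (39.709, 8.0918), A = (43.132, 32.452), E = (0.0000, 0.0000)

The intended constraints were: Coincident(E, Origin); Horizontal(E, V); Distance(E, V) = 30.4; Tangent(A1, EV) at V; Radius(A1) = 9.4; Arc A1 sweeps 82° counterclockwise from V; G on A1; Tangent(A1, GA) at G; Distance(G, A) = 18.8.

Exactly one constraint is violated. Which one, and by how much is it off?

Distance(G, A) = 18.8 — off by 5.80.

E = (0.00, 0.00) ✓; E.y = 0.00, V.y = 0.00 ✓; |EV| = 30.40 ✓; ∠(PV, VE) = 90.00° ✓; |PV| = 9.400 ✓; bearing(P→G) − bearing(P→V) = 82.00° ✓; |PG| = 9.400 ✓; ∠(PG, GA) = 90.00° ✓; |GA| = 24.60 ✗.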